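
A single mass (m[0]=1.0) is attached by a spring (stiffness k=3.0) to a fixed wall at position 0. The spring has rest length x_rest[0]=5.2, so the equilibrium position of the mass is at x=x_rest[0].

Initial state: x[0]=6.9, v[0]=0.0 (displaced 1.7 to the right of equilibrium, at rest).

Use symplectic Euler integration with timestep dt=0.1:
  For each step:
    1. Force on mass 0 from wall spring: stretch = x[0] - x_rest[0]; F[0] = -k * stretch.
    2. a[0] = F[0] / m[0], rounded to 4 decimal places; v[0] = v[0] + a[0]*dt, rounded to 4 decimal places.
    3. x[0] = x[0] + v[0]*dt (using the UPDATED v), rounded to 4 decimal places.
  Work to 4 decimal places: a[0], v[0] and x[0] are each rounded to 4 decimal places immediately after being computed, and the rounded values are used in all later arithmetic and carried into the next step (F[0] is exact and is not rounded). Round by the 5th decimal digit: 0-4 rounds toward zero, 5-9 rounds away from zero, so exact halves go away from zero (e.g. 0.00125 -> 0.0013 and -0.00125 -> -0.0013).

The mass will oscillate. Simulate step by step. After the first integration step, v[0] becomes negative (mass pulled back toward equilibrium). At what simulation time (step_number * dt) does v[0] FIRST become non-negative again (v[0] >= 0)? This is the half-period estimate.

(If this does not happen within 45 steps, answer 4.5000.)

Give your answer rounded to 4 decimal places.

Step 0: x=[6.9000] v=[0.0000]
Step 1: x=[6.8490] v=[-0.5100]
Step 2: x=[6.7485] v=[-1.0047]
Step 3: x=[6.6016] v=[-1.4693]
Step 4: x=[6.4126] v=[-1.8898]
Step 5: x=[6.1872] v=[-2.2536]
Step 6: x=[5.9322] v=[-2.5498]
Step 7: x=[5.6553] v=[-2.7695]
Step 8: x=[5.3647] v=[-2.9061]
Step 9: x=[5.0692] v=[-2.9555]
Step 10: x=[4.7776] v=[-2.9163]
Step 11: x=[4.4986] v=[-2.7896]
Step 12: x=[4.2407] v=[-2.5792]
Step 13: x=[4.0116] v=[-2.2914]
Step 14: x=[3.8181] v=[-1.9349]
Step 15: x=[3.6661] v=[-1.5203]
Step 16: x=[3.5601] v=[-1.0601]
Step 17: x=[3.5033] v=[-0.5681]
Step 18: x=[3.4974] v=[-0.0591]
Step 19: x=[3.5426] v=[0.4517]
First v>=0 after going negative at step 19, time=1.9000

Answer: 1.9000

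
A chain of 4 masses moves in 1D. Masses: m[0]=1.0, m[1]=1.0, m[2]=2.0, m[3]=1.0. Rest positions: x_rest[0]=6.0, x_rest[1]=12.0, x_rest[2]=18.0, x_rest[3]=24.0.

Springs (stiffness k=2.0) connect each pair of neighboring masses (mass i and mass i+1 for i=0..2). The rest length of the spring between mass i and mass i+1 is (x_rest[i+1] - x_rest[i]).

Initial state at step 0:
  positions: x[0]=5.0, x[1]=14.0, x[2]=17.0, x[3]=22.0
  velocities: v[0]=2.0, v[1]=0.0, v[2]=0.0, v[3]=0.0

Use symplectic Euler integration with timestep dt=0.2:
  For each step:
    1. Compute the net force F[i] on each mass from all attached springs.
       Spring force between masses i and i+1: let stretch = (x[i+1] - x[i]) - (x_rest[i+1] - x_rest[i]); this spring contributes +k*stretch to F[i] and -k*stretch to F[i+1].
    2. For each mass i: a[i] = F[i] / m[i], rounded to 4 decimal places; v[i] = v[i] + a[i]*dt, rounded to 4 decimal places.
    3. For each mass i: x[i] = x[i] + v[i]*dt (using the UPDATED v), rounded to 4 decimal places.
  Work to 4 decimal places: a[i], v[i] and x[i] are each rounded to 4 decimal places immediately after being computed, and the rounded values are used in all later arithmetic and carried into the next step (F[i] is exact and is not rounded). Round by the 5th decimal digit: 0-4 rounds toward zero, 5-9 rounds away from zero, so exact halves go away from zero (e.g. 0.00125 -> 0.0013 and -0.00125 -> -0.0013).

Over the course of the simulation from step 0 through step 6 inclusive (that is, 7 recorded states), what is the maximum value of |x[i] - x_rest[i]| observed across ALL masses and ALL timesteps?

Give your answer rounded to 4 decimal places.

Step 0: x=[5.0000 14.0000 17.0000 22.0000] v=[2.0000 0.0000 0.0000 0.0000]
Step 1: x=[5.6400 13.5200 17.0800 22.0800] v=[3.2000 -2.4000 0.4000 0.4000]
Step 2: x=[6.4304 12.6944 17.2176 22.2400] v=[3.9520 -4.1280 0.6880 0.8000]
Step 3: x=[7.2419 11.7295 17.3752 22.4782] v=[4.0576 -4.8243 0.7878 1.1910]
Step 4: x=[7.9324 10.8573 17.5111 22.7882] v=[3.4526 -4.3611 0.6793 1.5498]
Step 5: x=[8.3769 10.2834 17.5919 23.1560] v=[2.2226 -2.8695 0.4040 1.8390]
Step 6: x=[8.4939 10.1417 17.6029 23.5587] v=[0.5852 -0.7087 0.0551 2.0134]
Max displacement = 2.4939

Answer: 2.4939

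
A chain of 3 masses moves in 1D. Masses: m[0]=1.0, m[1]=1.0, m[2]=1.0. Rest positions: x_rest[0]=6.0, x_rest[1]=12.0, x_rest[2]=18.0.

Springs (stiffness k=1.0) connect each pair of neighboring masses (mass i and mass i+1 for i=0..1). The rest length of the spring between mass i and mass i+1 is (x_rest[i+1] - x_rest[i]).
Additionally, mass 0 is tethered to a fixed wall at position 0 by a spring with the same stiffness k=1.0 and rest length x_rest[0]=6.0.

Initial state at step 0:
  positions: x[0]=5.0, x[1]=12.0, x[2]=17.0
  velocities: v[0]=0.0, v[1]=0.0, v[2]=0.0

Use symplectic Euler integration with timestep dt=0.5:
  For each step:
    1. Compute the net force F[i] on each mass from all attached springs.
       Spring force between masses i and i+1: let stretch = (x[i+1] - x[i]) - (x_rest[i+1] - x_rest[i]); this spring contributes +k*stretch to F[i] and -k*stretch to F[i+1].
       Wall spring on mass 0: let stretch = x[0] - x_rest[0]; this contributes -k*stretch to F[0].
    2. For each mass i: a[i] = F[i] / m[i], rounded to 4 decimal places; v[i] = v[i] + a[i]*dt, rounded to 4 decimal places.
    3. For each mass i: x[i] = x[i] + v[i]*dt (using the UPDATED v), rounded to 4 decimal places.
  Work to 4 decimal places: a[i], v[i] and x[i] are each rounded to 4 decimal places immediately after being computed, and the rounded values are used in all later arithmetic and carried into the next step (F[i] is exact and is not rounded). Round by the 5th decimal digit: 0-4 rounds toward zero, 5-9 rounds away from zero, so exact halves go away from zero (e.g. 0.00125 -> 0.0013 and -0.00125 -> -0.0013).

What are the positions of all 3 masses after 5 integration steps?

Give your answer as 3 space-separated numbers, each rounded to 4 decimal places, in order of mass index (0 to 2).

Step 0: x=[5.0000 12.0000 17.0000] v=[0.0000 0.0000 0.0000]
Step 1: x=[5.5000 11.5000 17.2500] v=[1.0000 -1.0000 0.5000]
Step 2: x=[6.1250 10.9375 17.5625] v=[1.2500 -1.1250 0.6250]
Step 3: x=[6.4219 10.8281 17.7188] v=[0.5938 -0.2188 0.3125]
Step 4: x=[6.2149 11.3399 17.6524] v=[-0.4141 1.0235 -0.1329]
Step 5: x=[5.7354 12.1486 17.5078] v=[-0.9591 1.6173 -0.2892]

Answer: 5.7354 12.1486 17.5078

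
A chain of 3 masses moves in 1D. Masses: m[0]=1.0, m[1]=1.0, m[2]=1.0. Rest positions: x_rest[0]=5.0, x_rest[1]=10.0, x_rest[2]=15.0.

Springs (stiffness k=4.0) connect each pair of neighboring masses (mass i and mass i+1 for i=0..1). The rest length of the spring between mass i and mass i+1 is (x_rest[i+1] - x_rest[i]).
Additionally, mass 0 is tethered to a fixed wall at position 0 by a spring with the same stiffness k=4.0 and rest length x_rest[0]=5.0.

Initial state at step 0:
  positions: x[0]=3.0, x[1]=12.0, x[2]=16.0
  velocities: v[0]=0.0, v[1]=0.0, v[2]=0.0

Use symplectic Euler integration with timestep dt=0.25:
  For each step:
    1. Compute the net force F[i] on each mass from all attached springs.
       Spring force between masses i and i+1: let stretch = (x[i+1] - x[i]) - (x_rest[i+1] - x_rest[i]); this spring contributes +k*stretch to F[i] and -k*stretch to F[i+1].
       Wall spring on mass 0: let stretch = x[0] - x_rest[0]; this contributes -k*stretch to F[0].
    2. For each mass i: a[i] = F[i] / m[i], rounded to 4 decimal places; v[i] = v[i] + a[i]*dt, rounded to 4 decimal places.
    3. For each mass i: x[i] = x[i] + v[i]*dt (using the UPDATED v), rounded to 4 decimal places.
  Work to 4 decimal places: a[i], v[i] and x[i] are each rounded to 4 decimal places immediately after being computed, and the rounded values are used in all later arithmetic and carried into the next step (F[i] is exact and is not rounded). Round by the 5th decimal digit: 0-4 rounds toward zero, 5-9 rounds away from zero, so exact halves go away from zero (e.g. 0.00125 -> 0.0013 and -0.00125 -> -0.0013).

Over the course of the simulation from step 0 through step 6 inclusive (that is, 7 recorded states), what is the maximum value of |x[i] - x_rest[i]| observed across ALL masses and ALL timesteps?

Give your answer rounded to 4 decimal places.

Step 0: x=[3.0000 12.0000 16.0000] v=[0.0000 0.0000 0.0000]
Step 1: x=[4.5000 10.7500 16.2500] v=[6.0000 -5.0000 1.0000]
Step 2: x=[6.4375 9.3125 16.3750] v=[7.7500 -5.7500 0.5000]
Step 3: x=[7.4844 8.9219 15.9844] v=[4.1875 -1.5625 -1.5625]
Step 4: x=[7.0196 9.9375 15.0782] v=[-1.8594 4.0625 -3.6250]
Step 5: x=[5.5293 11.5088 14.1368] v=[-5.9611 6.2853 -3.7657]
Step 6: x=[4.1516 12.2423 13.7884] v=[-5.5109 2.9338 -1.3937]
Max displacement = 2.4844

Answer: 2.4844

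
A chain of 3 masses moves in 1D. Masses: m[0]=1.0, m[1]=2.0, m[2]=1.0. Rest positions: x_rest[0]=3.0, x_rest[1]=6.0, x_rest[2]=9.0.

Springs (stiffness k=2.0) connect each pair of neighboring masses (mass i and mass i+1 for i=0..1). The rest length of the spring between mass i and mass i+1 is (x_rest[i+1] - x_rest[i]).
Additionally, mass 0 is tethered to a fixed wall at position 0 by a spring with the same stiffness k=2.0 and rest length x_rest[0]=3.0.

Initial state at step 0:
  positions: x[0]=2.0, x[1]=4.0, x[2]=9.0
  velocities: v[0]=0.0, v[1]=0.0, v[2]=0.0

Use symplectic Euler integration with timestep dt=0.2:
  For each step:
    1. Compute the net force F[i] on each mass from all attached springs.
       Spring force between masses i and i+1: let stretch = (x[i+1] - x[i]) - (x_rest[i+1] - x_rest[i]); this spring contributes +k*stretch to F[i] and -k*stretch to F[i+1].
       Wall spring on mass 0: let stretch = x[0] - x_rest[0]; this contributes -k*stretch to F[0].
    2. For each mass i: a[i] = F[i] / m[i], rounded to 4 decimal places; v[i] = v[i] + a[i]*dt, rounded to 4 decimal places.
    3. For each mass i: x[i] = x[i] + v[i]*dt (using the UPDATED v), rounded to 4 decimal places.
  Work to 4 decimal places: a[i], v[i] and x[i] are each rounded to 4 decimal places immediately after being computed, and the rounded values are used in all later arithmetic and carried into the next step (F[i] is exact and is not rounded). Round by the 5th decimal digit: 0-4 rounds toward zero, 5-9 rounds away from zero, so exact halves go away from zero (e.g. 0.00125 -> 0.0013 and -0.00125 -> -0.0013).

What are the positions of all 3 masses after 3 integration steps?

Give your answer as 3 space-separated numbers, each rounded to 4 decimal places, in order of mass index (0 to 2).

Answer: 2.0452 4.6426 8.1489

Derivation:
Step 0: x=[2.0000 4.0000 9.0000] v=[0.0000 0.0000 0.0000]
Step 1: x=[2.0000 4.1200 8.8400] v=[0.0000 0.6000 -0.8000]
Step 2: x=[2.0096 4.3440 8.5424] v=[0.0480 1.1200 -1.4880]
Step 3: x=[2.0452 4.6426 8.1489] v=[0.1779 1.4928 -1.9674]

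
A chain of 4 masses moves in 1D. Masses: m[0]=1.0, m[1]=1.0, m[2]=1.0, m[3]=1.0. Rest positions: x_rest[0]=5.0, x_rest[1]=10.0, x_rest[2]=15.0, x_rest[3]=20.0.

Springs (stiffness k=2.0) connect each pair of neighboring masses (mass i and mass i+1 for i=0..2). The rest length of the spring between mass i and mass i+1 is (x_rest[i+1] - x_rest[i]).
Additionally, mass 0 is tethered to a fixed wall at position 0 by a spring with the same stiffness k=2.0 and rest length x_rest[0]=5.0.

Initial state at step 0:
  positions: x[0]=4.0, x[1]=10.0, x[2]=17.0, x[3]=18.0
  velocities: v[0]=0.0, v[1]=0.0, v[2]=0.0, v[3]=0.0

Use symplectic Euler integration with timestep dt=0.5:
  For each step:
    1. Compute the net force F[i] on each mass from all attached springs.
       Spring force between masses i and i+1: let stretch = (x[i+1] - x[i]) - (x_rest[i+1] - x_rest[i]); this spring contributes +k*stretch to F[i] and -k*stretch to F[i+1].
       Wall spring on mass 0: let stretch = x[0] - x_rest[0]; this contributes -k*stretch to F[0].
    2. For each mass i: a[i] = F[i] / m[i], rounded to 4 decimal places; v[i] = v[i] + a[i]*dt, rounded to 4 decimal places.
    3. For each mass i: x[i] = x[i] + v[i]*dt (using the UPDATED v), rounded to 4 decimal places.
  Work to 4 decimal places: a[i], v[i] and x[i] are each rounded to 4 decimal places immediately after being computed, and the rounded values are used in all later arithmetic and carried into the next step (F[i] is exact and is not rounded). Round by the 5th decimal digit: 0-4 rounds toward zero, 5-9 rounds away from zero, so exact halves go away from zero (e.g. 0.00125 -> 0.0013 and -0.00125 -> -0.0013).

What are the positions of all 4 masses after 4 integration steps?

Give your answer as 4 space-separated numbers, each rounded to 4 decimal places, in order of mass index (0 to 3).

Step 0: x=[4.0000 10.0000 17.0000 18.0000] v=[0.0000 0.0000 0.0000 0.0000]
Step 1: x=[5.0000 10.5000 14.0000 20.0000] v=[2.0000 1.0000 -6.0000 4.0000]
Step 2: x=[6.2500 10.0000 12.2500 21.5000] v=[2.5000 -1.0000 -3.5000 3.0000]
Step 3: x=[6.2500 8.7500 14.0000 20.8750] v=[0.0000 -2.5000 3.5000 -1.2500]
Step 4: x=[4.3750 8.8750 16.5625 19.3125] v=[-3.7500 0.2500 5.1250 -3.1250]

Answer: 4.3750 8.8750 16.5625 19.3125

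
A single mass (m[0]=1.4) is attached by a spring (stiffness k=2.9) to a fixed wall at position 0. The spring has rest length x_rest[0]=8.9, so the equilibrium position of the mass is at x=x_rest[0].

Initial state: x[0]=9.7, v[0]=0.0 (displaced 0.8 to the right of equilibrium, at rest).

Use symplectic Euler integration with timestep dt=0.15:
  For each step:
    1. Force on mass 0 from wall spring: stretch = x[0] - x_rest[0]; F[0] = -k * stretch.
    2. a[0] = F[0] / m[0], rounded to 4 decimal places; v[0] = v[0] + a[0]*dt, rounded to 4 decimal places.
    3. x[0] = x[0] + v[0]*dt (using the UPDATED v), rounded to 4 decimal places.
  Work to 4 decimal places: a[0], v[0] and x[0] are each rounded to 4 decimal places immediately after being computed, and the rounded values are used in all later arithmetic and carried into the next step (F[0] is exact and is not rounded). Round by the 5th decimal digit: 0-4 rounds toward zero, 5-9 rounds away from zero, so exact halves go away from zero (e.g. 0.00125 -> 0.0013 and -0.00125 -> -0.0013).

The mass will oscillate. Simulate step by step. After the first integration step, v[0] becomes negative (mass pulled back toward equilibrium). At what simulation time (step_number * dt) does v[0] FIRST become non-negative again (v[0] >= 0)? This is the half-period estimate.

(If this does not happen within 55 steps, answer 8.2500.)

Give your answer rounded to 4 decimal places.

Step 0: x=[9.7000] v=[0.0000]
Step 1: x=[9.6627] v=[-0.2486]
Step 2: x=[9.5899] v=[-0.4856]
Step 3: x=[9.4849] v=[-0.7000]
Step 4: x=[9.3526] v=[-0.8817]
Step 5: x=[9.1993] v=[-1.0223]
Step 6: x=[9.0320] v=[-1.1153]
Step 7: x=[8.8586] v=[-1.1563]
Step 8: x=[8.6871] v=[-1.1434]
Step 9: x=[8.5255] v=[-1.0773]
Step 10: x=[8.3814] v=[-0.9609]
Step 11: x=[8.2614] v=[-0.7998]
Step 12: x=[8.1712] v=[-0.6014]
Step 13: x=[8.1150] v=[-0.3749]
Step 14: x=[8.0954] v=[-0.1310]
Step 15: x=[8.1133] v=[0.1190]
First v>=0 after going negative at step 15, time=2.2500

Answer: 2.2500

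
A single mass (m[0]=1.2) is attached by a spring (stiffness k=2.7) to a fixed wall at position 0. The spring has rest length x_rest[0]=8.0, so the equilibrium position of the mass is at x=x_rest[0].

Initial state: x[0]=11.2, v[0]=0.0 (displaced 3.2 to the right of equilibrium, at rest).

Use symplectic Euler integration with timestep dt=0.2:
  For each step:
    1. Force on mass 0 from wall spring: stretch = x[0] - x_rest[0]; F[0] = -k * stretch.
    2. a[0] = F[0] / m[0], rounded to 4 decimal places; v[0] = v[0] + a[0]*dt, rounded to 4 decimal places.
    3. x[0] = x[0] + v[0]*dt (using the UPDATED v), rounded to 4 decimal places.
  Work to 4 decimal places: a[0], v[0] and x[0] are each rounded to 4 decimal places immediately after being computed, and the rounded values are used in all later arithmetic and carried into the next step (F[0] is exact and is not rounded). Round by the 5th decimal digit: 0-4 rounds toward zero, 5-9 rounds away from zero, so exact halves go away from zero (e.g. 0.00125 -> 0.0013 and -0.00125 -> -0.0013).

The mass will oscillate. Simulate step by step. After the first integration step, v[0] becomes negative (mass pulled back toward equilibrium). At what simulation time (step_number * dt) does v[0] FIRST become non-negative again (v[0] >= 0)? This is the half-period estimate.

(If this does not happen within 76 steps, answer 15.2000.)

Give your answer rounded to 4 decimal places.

Step 0: x=[11.2000] v=[0.0000]
Step 1: x=[10.9120] v=[-1.4400]
Step 2: x=[10.3619] v=[-2.7504]
Step 3: x=[9.5992] v=[-3.8133]
Step 4: x=[8.6926] v=[-4.5329]
Step 5: x=[7.7237] v=[-4.8446]
Step 6: x=[6.7796] v=[-4.7203]
Step 7: x=[5.9454] v=[-4.1711]
Step 8: x=[5.2961] v=[-3.2465]
Step 9: x=[4.8902] v=[-2.0297]
Step 10: x=[4.7641] v=[-0.6303]
Step 11: x=[4.9293] v=[0.8259]
First v>=0 after going negative at step 11, time=2.2000

Answer: 2.2000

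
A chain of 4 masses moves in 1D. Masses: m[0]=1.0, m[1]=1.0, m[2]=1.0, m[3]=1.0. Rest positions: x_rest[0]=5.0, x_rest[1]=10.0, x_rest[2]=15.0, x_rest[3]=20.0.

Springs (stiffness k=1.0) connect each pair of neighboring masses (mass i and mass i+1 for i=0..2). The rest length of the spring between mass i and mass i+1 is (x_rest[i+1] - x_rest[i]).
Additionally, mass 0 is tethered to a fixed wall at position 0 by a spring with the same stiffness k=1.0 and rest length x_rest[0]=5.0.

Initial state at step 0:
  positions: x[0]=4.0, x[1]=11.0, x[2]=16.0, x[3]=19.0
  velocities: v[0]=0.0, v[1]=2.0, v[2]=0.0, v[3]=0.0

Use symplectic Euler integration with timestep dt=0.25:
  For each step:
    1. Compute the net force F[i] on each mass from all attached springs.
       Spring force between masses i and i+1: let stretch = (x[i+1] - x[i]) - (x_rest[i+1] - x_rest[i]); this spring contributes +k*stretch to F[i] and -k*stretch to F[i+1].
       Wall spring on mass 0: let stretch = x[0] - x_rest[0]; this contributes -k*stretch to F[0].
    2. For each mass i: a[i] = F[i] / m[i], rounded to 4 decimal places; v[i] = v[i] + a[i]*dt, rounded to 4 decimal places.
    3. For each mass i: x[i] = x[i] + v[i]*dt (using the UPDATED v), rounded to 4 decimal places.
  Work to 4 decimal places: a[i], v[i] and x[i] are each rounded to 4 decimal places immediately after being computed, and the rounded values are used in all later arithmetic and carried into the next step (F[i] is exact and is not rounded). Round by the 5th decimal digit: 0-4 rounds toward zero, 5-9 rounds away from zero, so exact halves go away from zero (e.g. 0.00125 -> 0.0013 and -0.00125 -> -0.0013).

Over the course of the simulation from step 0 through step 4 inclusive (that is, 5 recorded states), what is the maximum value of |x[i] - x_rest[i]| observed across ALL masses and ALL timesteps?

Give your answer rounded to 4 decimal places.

Step 0: x=[4.0000 11.0000 16.0000 19.0000] v=[0.0000 2.0000 0.0000 0.0000]
Step 1: x=[4.1875 11.3750 15.8750 19.1250] v=[0.7500 1.5000 -0.5000 0.5000]
Step 2: x=[4.5625 11.5820 15.6719 19.3594] v=[1.5000 0.8281 -0.8125 0.9375]
Step 3: x=[5.0911 11.6059 15.4436 19.6758] v=[2.1143 0.0957 -0.9131 1.2656]
Step 4: x=[5.7087 11.4625 15.2400 20.0402] v=[2.4702 -0.5736 -0.8145 1.4576]
Max displacement = 1.6059

Answer: 1.6059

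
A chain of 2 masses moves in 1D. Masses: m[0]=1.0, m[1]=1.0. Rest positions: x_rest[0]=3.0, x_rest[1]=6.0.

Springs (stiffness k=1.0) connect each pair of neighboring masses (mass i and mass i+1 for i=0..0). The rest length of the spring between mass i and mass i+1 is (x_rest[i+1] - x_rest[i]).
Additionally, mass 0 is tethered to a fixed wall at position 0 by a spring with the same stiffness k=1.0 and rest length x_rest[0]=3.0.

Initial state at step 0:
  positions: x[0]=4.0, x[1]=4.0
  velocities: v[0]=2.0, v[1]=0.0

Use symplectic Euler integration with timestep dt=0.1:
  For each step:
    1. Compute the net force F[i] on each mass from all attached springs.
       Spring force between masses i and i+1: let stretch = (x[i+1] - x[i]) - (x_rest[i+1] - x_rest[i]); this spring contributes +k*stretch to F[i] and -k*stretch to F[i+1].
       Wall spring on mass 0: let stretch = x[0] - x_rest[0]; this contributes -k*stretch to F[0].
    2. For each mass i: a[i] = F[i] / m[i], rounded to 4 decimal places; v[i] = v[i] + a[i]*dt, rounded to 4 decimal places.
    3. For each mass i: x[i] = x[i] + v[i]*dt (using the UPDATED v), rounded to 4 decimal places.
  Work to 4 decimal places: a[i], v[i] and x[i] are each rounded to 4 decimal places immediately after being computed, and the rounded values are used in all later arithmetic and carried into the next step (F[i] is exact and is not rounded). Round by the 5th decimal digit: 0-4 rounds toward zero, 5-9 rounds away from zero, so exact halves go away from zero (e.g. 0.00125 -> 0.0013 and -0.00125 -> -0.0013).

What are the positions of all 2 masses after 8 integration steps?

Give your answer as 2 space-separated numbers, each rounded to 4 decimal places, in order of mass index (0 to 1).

Answer: 4.0663 5.0946

Derivation:
Step 0: x=[4.0000 4.0000] v=[2.0000 0.0000]
Step 1: x=[4.1600 4.0300] v=[1.6000 0.3000]
Step 2: x=[4.2771 4.0913] v=[1.1710 0.6130]
Step 3: x=[4.3496 4.1845] v=[0.7247 0.9316]
Step 4: x=[4.3769 4.3093] v=[0.2732 1.2481]
Step 5: x=[4.3598 4.4648] v=[-0.1713 1.5549]
Step 6: x=[4.3001 4.6492] v=[-0.5968 1.8444]
Step 7: x=[4.2009 4.8602] v=[-0.9919 2.1095]
Step 8: x=[4.0663 5.0946] v=[-1.3461 2.3436]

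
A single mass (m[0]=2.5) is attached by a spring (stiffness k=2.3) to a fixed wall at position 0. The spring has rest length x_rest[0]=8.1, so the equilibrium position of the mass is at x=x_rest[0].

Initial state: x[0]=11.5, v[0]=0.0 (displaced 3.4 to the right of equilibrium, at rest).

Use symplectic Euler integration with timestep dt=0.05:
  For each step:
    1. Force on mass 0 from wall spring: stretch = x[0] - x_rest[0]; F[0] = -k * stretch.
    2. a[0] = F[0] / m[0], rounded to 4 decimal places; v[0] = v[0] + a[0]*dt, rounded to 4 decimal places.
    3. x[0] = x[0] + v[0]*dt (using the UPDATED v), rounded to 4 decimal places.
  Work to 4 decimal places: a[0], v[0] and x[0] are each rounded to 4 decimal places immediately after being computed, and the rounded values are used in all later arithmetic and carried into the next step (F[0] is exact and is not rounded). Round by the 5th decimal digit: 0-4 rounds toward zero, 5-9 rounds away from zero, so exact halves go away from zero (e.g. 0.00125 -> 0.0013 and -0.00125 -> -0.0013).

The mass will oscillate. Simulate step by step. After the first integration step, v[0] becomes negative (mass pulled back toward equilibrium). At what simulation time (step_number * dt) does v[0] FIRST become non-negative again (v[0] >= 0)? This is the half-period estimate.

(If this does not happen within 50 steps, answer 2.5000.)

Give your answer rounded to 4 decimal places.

Answer: 2.5000

Derivation:
Step 0: x=[11.5000] v=[0.0000]
Step 1: x=[11.4922] v=[-0.1564]
Step 2: x=[11.4766] v=[-0.3124]
Step 3: x=[11.4532] v=[-0.4677]
Step 4: x=[11.4221] v=[-0.6219]
Step 5: x=[11.3834] v=[-0.7747]
Step 6: x=[11.3371] v=[-0.9257]
Step 7: x=[11.2834] v=[-1.0746]
Step 8: x=[11.2224] v=[-1.2210]
Step 9: x=[11.1542] v=[-1.3646]
Step 10: x=[11.0789] v=[-1.5051]
Step 11: x=[10.9968] v=[-1.6421]
Step 12: x=[10.9080] v=[-1.7754]
Step 13: x=[10.8128] v=[-1.9046]
Step 14: x=[10.7113] v=[-2.0294]
Step 15: x=[10.6038] v=[-2.1495]
Step 16: x=[10.4906] v=[-2.2647]
Step 17: x=[10.3719] v=[-2.3747]
Step 18: x=[10.2479] v=[-2.4792]
Step 19: x=[10.1190] v=[-2.5780]
Step 20: x=[9.9855] v=[-2.6709]
Step 21: x=[9.8476] v=[-2.7576]
Step 22: x=[9.7057] v=[-2.8380]
Step 23: x=[9.5601] v=[-2.9119]
Step 24: x=[9.4111] v=[-2.9791]
Step 25: x=[9.2591] v=[-3.0394]
Step 26: x=[9.1045] v=[-3.0927]
Step 27: x=[8.9476] v=[-3.1389]
Step 28: x=[8.7887] v=[-3.1779]
Step 29: x=[8.6282] v=[-3.2096]
Step 30: x=[8.4665] v=[-3.2339]
Step 31: x=[8.3040] v=[-3.2508]
Step 32: x=[8.1410] v=[-3.2602]
Step 33: x=[7.9779] v=[-3.2621]
Step 34: x=[7.8151] v=[-3.2565]
Step 35: x=[7.6529] v=[-3.2434]
Step 36: x=[7.4918] v=[-3.2228]
Step 37: x=[7.3321] v=[-3.1948]
Step 38: x=[7.1741] v=[-3.1595]
Step 39: x=[7.0183] v=[-3.1169]
Step 40: x=[6.8649] v=[-3.0671]
Step 41: x=[6.7144] v=[-3.0103]
Step 42: x=[6.5671] v=[-2.9466]
Step 43: x=[6.4233] v=[-2.8761]
Step 44: x=[6.2834] v=[-2.7990]
Step 45: x=[6.1476] v=[-2.7154]
Step 46: x=[6.0163] v=[-2.6256]
Step 47: x=[5.8898] v=[-2.5298]
Step 48: x=[5.7684] v=[-2.4281]
Step 49: x=[5.6524] v=[-2.3208]
Step 50: x=[5.5420] v=[-2.2082]
v[0] did not become non-negative within 50 steps; using fallback time=2.5000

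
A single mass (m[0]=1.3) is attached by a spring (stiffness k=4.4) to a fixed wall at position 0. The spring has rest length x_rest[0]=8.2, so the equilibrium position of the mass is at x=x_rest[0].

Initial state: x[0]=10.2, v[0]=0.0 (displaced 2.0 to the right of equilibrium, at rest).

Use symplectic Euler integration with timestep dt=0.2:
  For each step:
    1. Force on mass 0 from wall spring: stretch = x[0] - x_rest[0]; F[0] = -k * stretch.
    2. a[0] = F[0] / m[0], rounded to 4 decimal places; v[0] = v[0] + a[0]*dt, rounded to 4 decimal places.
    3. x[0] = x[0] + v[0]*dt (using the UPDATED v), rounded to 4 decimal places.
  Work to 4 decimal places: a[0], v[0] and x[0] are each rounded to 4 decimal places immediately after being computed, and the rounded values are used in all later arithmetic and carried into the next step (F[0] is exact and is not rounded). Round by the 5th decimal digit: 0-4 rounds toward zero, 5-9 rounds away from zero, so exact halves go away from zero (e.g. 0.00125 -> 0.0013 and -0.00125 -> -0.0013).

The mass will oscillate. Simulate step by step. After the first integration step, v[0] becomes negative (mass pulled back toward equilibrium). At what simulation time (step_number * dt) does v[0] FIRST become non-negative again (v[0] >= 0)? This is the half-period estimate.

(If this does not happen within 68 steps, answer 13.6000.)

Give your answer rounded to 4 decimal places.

Step 0: x=[10.2000] v=[0.0000]
Step 1: x=[9.9292] v=[-1.3538]
Step 2: x=[9.4243] v=[-2.5243]
Step 3: x=[8.7537] v=[-3.3531]
Step 4: x=[8.0081] v=[-3.7279]
Step 5: x=[7.2885] v=[-3.5980]
Step 6: x=[6.6923] v=[-2.9810]
Step 7: x=[6.3002] v=[-1.9604]
Step 8: x=[6.1653] v=[-0.6744]
Step 9: x=[6.3059] v=[0.7029]
First v>=0 after going negative at step 9, time=1.8000

Answer: 1.8000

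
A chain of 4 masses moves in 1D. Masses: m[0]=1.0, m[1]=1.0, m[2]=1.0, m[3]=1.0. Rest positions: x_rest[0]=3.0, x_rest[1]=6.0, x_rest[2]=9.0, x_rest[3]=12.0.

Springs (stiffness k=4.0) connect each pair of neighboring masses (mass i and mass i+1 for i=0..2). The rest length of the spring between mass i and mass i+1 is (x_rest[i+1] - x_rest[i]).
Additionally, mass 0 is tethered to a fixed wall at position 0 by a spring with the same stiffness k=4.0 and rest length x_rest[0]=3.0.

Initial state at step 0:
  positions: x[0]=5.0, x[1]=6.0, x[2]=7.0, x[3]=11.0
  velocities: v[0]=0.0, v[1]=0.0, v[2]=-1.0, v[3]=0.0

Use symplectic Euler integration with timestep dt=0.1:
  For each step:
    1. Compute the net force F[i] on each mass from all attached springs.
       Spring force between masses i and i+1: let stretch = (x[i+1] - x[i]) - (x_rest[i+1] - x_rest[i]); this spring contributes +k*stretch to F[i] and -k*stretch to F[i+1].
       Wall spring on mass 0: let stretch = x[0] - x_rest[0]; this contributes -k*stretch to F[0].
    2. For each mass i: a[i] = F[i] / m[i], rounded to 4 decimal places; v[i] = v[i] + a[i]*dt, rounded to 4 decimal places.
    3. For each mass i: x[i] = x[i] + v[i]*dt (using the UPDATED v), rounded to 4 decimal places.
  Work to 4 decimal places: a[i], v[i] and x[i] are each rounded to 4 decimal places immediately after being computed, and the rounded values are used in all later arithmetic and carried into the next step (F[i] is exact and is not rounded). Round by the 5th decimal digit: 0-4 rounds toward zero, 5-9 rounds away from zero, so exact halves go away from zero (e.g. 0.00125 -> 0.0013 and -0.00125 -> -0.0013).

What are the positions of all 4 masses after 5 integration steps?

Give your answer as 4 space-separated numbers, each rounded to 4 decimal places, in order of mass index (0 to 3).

Answer: 3.0154 5.8819 8.0783 10.5346

Derivation:
Step 0: x=[5.0000 6.0000 7.0000 11.0000] v=[0.0000 0.0000 -1.0000 0.0000]
Step 1: x=[4.8400 6.0000 7.0200 10.9600] v=[-1.6000 0.0000 0.2000 -0.4000]
Step 2: x=[4.5328 5.9944 7.1568 10.8824] v=[-3.0720 -0.0560 1.3680 -0.7760]
Step 3: x=[4.1028 5.9768 7.3961 10.7758] v=[-4.3005 -0.1757 2.3933 -1.0662]
Step 4: x=[3.5836 5.9410 7.7139 10.6540] v=[-5.1920 -0.3576 3.1775 -1.2181]
Step 5: x=[3.0154 5.8819 8.0783 10.5346] v=[-5.6825 -0.5914 3.6444 -1.1941]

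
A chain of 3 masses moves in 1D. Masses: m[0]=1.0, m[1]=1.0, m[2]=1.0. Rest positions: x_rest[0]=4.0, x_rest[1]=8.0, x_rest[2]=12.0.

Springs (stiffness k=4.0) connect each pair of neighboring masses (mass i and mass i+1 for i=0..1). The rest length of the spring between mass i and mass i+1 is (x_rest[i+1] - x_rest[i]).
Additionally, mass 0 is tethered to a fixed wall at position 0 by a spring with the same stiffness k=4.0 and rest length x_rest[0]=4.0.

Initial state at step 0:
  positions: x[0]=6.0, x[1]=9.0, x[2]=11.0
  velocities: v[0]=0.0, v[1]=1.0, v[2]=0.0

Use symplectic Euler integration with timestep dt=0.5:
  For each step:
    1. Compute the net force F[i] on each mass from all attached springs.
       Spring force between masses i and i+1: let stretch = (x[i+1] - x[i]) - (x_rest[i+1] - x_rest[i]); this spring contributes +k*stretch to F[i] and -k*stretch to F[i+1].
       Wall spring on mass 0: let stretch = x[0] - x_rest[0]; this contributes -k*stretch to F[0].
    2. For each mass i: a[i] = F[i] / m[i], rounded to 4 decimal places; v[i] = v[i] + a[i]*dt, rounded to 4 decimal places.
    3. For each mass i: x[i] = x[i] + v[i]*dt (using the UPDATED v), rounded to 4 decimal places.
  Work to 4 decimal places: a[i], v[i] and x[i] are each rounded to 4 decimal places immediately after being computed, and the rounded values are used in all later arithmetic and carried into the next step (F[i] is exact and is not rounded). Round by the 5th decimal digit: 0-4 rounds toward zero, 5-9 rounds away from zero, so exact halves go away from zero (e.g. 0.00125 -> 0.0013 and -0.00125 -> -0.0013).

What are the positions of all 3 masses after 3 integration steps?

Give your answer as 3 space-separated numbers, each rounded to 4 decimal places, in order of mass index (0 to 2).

Step 0: x=[6.0000 9.0000 11.0000] v=[0.0000 1.0000 0.0000]
Step 1: x=[3.0000 8.5000 13.0000] v=[-6.0000 -1.0000 4.0000]
Step 2: x=[2.5000 7.0000 14.5000] v=[-1.0000 -3.0000 3.0000]
Step 3: x=[4.0000 8.5000 12.5000] v=[3.0000 3.0000 -4.0000]

Answer: 4.0000 8.5000 12.5000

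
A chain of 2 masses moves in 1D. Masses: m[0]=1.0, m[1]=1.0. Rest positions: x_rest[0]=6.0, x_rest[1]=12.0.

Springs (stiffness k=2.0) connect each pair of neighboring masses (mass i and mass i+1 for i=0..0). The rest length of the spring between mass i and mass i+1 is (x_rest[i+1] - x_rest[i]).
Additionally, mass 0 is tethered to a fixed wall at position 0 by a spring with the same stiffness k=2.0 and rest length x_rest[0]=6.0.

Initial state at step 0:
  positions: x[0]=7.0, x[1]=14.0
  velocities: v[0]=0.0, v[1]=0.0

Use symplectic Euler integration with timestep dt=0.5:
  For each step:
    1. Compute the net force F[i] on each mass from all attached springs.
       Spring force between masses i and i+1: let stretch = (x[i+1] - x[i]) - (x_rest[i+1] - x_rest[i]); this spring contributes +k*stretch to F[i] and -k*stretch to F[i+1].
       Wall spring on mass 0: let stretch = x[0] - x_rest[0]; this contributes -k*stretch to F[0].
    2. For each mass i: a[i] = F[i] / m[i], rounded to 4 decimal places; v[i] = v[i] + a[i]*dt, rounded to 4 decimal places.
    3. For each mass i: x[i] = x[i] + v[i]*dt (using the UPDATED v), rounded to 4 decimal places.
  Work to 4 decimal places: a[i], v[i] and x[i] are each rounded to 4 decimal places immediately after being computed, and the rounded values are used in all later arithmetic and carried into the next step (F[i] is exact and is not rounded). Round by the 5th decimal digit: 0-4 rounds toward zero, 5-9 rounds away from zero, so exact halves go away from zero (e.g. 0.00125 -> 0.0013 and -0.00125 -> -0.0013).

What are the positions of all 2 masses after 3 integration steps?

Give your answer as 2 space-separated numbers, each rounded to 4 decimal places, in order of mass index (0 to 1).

Step 0: x=[7.0000 14.0000] v=[0.0000 0.0000]
Step 1: x=[7.0000 13.5000] v=[0.0000 -1.0000]
Step 2: x=[6.7500 12.7500] v=[-0.5000 -1.5000]
Step 3: x=[6.1250 12.0000] v=[-1.2500 -1.5000]

Answer: 6.1250 12.0000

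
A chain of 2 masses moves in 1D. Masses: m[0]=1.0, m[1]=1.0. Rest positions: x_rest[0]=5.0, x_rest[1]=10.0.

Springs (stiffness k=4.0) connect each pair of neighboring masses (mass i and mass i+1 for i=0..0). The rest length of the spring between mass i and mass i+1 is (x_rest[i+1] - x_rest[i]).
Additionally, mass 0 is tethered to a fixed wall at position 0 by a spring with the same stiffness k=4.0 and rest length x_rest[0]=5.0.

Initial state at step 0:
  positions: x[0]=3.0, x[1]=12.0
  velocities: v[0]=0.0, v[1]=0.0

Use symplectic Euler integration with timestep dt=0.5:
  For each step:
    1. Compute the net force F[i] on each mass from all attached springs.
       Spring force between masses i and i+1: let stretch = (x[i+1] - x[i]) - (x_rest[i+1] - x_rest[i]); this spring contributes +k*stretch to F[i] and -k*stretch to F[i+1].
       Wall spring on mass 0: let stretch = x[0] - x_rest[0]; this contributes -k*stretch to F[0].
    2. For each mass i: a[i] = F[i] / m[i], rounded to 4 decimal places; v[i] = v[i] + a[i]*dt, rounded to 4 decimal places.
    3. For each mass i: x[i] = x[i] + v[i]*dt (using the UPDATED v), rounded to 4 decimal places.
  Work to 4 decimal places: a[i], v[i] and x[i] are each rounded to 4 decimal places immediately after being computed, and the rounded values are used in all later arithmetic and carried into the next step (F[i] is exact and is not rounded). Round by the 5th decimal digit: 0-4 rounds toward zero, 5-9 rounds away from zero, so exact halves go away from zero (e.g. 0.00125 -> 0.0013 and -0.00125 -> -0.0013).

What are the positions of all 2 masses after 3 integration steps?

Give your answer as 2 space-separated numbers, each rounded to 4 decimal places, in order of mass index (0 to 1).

Answer: 1.0000 12.0000

Derivation:
Step 0: x=[3.0000 12.0000] v=[0.0000 0.0000]
Step 1: x=[9.0000 8.0000] v=[12.0000 -8.0000]
Step 2: x=[5.0000 10.0000] v=[-8.0000 4.0000]
Step 3: x=[1.0000 12.0000] v=[-8.0000 4.0000]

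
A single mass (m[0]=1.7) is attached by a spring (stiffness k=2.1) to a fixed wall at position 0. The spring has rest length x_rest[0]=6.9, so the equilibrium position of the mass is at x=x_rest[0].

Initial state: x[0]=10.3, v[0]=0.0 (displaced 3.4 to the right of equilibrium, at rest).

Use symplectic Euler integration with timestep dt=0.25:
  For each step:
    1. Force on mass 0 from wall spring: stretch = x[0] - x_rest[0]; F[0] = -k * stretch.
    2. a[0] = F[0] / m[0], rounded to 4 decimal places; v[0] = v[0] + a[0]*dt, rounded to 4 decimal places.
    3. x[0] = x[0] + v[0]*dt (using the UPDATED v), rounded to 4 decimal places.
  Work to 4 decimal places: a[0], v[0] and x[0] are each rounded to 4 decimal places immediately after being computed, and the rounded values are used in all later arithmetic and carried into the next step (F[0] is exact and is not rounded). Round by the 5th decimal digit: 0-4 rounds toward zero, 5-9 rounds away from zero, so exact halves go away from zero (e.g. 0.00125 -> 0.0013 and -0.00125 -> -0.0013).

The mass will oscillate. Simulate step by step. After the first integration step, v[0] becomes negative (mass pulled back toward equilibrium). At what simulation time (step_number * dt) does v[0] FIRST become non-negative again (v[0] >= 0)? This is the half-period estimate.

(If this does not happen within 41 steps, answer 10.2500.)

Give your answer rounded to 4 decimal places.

Answer: 3.0000

Derivation:
Step 0: x=[10.3000] v=[0.0000]
Step 1: x=[10.0375] v=[-1.0500]
Step 2: x=[9.5328] v=[-2.0189]
Step 3: x=[8.8248] v=[-2.8320]
Step 4: x=[7.9682] v=[-3.4264]
Step 5: x=[7.0291] v=[-3.7563]
Step 6: x=[6.0801] v=[-3.7962]
Step 7: x=[5.1944] v=[-3.5430]
Step 8: x=[4.4403] v=[-3.0163]
Step 9: x=[3.8761] v=[-2.2567]
Step 10: x=[3.5454] v=[-1.3229]
Step 11: x=[3.4737] v=[-0.2869]
Step 12: x=[3.6665] v=[0.7712]
First v>=0 after going negative at step 12, time=3.0000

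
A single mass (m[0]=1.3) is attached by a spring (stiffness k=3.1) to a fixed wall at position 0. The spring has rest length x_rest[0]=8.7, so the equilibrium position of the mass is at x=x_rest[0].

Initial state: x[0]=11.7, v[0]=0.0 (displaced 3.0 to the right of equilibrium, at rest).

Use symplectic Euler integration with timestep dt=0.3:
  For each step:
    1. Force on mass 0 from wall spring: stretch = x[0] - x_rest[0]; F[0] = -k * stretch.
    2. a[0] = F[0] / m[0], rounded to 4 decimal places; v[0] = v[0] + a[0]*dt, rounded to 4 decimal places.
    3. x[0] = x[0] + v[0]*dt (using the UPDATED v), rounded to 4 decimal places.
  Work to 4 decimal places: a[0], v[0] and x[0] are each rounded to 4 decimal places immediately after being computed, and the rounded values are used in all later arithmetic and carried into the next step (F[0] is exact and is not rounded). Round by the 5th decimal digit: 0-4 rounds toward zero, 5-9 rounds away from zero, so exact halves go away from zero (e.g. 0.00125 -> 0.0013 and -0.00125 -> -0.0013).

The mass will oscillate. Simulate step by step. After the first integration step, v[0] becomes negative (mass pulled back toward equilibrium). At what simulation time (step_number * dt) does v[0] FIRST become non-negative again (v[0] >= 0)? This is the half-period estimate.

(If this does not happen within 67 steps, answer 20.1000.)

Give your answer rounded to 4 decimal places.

Step 0: x=[11.7000] v=[0.0000]
Step 1: x=[11.0562] v=[-2.1461]
Step 2: x=[9.9067] v=[-3.8317]
Step 3: x=[8.4982] v=[-4.6950]
Step 4: x=[7.1330] v=[-4.5506]
Step 5: x=[6.1041] v=[-3.4296]
Step 6: x=[5.6324] v=[-1.5725]
Step 7: x=[5.8190] v=[0.6220]
First v>=0 after going negative at step 7, time=2.1000

Answer: 2.1000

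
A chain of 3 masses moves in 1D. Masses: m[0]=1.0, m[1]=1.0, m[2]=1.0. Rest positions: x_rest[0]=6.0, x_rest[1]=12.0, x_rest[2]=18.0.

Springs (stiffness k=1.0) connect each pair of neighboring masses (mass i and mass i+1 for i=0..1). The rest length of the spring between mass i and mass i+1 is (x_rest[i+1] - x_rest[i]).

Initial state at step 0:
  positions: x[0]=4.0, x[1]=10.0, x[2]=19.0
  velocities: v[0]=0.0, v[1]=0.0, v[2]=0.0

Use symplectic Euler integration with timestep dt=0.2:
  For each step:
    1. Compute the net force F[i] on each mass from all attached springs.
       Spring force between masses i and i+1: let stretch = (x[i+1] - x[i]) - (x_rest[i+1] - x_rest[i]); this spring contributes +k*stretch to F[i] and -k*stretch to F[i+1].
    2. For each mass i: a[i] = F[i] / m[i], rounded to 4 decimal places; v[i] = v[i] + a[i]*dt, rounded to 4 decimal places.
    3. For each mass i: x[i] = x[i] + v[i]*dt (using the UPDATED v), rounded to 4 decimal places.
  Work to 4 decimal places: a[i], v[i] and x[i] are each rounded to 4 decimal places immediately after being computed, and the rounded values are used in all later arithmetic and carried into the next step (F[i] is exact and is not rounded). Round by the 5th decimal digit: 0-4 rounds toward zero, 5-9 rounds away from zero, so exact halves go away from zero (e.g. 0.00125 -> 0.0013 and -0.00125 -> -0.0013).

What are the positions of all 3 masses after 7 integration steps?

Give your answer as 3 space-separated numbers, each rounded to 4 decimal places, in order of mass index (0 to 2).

Step 0: x=[4.0000 10.0000 19.0000] v=[0.0000 0.0000 0.0000]
Step 1: x=[4.0000 10.1200 18.8800] v=[0.0000 0.6000 -0.6000]
Step 2: x=[4.0048 10.3456 18.6496] v=[0.0240 1.1280 -1.1520]
Step 3: x=[4.0232 10.6497 18.3270] v=[0.0922 1.5206 -1.6128]
Step 4: x=[4.0667 10.9959 17.9373] v=[0.2175 1.7308 -1.9483]
Step 5: x=[4.1474 11.3425 17.5100] v=[0.4033 1.7332 -2.1366]
Step 6: x=[4.2759 11.6480 17.0760] v=[0.6423 1.5277 -2.1701]
Step 7: x=[4.4592 11.8758 16.6649] v=[0.9167 1.1389 -2.0557]

Answer: 4.4592 11.8758 16.6649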